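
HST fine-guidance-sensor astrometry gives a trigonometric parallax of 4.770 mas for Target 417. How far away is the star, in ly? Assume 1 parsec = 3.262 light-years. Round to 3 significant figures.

684 ly

p = 4.770 mas = 0.004770 arcsec.
d = 1/p = 1/0.004770 = 209.64 pc.
In light-years: 209.64 × 3.262 = 683.85 ly.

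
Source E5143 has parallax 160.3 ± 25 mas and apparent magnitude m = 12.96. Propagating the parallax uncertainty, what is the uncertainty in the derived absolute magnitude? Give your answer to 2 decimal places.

M = m − 5 log₁₀ d + 5 = m + 5 log₁₀ p + 5, so ∂M/∂p = 5/(p ln 10).
σ_M = (5/ln 10) · (σ_p/p) = 2.1715 × 25/160.3 = 2.1715 × 0.15596 = 0.33867.

σ_M = 0.34 mag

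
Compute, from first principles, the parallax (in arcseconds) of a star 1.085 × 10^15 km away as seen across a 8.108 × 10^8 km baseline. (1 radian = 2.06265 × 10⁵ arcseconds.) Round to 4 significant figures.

θ ≈ B/d = (8.108 × 10^8) / (1.085 × 10^15) = 7.4728 × 10^-7 rad.
In arcseconds: 7.4728 × 10^-7 × 206265 = 0.15414″.

0.1541 arcsec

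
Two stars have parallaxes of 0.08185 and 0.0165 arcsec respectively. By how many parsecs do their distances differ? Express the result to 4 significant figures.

d_A = 1/0.08185″ = 12.217 pc; d_B = 1/0.01650″ = 60.606 pc.
|d_B − d_A| = |60.606 − 12.217| = 48.389 pc.

48.39 pc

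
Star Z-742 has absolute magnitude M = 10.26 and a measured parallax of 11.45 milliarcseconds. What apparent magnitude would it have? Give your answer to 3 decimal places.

d = 1/p = 1/0.01145″ = 87.336 pc.
m − M = 5 log₁₀ d − 5 = 5 log₁₀(87.336) − 5 = 9.7060 − 5 = 4.7060.
m = M + (m − M) = 10.26 + 4.7060 = 14.966.

m = 14.966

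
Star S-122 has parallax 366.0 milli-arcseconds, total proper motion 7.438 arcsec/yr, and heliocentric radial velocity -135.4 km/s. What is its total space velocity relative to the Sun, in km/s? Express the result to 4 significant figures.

166.2 km/s

d = 1/p = 1/0.3660″ = 2.7322 pc.
v_t = 4.740 μ d = 4.740 × 7.438 × 2.7322 = 96.327 km/s.
v = √(v_r² + v_t²) = √((-135.4)² + 96.327²) = √27612.1 = 166.17 km/s.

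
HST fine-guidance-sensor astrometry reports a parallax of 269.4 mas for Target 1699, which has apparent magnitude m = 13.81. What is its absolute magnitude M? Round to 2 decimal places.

d = 1/p = 1/0.2694″ = 3.712 pc.
m − M = 5 log₁₀(3.712) − 5 = 2.8480 − 5 = -2.1520.
M = m − (m − M) = 13.81 − (-2.1520) = 15.96.

M = 15.96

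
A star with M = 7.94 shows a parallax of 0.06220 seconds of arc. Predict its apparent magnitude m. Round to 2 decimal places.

m = 8.97

d = 1/p = 1/0.06220″ = 16.077 pc.
m − M = 5 log₁₀ d − 5 = 5 log₁₀(16.077) − 5 = 6.0310 − 5 = 1.0310.
m = M + (m − M) = 7.94 + 1.0310 = 8.97.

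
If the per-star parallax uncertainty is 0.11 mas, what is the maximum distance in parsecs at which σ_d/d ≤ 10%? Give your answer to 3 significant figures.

σ_d/d = σ_p/p, so the condition is σ_p/p ≤ 0.10, i.e. p ≥ σ_p/0.10.
p_min = 0.11/0.10 = 1.1 mas = 0.0011 arcsec.
d_max = 1/p_min = 1/0.0011 = 909.09 pc.

909 pc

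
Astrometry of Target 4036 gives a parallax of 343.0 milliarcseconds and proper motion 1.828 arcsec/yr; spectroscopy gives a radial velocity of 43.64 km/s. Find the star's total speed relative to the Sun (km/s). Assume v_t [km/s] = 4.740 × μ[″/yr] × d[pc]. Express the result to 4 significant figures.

50.42 km/s

d = 1/p = 1/0.3430″ = 2.9155 pc.
v_t = 4.740 μ d = 4.740 × 1.828 × 2.9155 = 25.262 km/s.
v = √(v_r² + v_t²) = √(43.64² + 25.262²) = √2542.62 = 50.424 km/s.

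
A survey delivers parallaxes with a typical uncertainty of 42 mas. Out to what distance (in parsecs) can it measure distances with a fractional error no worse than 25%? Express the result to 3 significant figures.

5.95 pc

σ_d/d = σ_p/p, so the condition is σ_p/p ≤ 0.25, i.e. p ≥ σ_p/0.25.
p_min = 42/0.25 = 168 mas = 0.168 arcsec.
d_max = 1/p_min = 1/0.168 = 5.9524 pc.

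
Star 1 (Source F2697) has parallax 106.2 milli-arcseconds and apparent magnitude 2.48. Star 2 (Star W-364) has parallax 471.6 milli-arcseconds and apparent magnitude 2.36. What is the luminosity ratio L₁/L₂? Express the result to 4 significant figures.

d₁ = 1/p₁ = 1/0.1062″ = 9.4162 pc; d₂ = 1/p₂ = 1/0.4716″ = 2.1204 pc.
M₁ = m₁ − 5 log₁₀ d₁ + 5 = 2.48 − 4.8694 + 5 = 2.6106.
M₂ = 2.36 − 1.6321 + 5 = 5.7279.
L₁/L₂ = 10^(0.4(M₂ − M₁)) = 10^(0.4 × 3.1173) = 10^1.24692 = 17.657.

L₁/L₂ = 17.66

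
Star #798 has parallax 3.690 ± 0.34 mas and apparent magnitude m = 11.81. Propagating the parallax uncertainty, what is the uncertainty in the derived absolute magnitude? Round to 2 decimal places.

σ_M = 0.20 mag

M = m − 5 log₁₀ d + 5 = m + 5 log₁₀ p + 5, so ∂M/∂p = 5/(p ln 10).
σ_M = (5/ln 10) · (σ_p/p) = 2.1715 × 0.34/3.690 = 2.1715 × 0.092141 = 0.20008.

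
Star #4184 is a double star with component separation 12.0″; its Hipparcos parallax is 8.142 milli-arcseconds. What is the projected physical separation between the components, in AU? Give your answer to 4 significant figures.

d = 1/p = 1/0.008142″ = 122.82 pc.
At distance d (pc), an angle of θ arcsec spans θ·d AU: s = 12.0 × 122.82 = 1473.8 AU.

1474 AU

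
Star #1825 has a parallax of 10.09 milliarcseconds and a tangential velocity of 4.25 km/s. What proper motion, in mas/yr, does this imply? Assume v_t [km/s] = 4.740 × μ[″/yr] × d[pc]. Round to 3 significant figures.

d = 1/p = 1/0.01009″ = 99.108 pc.
μ = v_t / (4.74 d) = 4.25 / (4.74 × 99.108) = 4.25 / 469.77 = 0.009047 ″/yr = 9.047 mas/yr.

9.05 mas/yr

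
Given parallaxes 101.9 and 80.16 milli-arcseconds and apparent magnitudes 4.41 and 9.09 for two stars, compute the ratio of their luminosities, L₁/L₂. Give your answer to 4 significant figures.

d₁ = 1/p₁ = 1/0.1019″ = 9.8135 pc; d₂ = 1/p₂ = 1/0.08016″ = 12.475 pc.
M₁ = m₁ − 5 log₁₀ d₁ + 5 = 4.41 − 4.9591 + 5 = 4.4509.
M₂ = 9.09 − 5.4802 + 5 = 8.6098.
L₁/L₂ = 10^(0.4(M₂ − M₁)) = 10^(0.4 × 4.1589) = 10^1.66356 = 46.085.

L₁/L₂ = 46.09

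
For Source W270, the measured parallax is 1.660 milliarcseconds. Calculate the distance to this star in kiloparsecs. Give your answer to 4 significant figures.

p = 1.660 milliarcseconds = 0.001660 arcsec.
d = 1/p = 1/0.001660 = 602.41 pc.
= 0.60241 kpc.

0.6024 kpc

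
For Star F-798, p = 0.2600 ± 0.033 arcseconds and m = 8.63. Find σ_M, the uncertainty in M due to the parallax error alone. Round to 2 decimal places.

σ_M = 0.28 mag

M = m − 5 log₁₀ d + 5 = m + 5 log₁₀ p + 5, so ∂M/∂p = 5/(p ln 10).
σ_M = (5/ln 10) · (σ_p/p) = 2.1715 × 0.033/0.2600 = 2.1715 × 0.12692 = 0.27561.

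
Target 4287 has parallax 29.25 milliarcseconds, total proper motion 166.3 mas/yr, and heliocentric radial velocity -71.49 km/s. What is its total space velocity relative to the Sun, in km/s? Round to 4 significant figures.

d = 1/p = 1/0.02925″ = 34.188 pc.
μ = 166.3 mas/yr = 0.1663 ″/yr.
v_t = 4.740 μ d = 4.740 × 0.1663 × 34.188 = 26.949 km/s.
v = √(v_r² + v_t²) = √((-71.49)² + 26.949²) = √5837.07 = 76.401 km/s.

76.40 km/s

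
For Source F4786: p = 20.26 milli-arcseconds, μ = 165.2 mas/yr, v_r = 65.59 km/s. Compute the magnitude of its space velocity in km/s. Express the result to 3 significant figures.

76.1 km/s

d = 1/p = 1/0.02026″ = 49.358 pc.
μ = 165.2 mas/yr = 0.1652 ″/yr.
v_t = 4.740 μ d = 4.740 × 0.1652 × 49.358 = 38.65 km/s.
v = √(v_r² + v_t²) = √(65.59² + 38.65²) = √5795.87 = 76.131 km/s.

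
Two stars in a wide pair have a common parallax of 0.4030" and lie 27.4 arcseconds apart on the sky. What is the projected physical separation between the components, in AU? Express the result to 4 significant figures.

67.99 AU

d = 1/p = 1/0.4030″ = 2.4814 pc.
At distance d (pc), an angle of θ arcsec spans θ·d AU: s = 27.4 × 2.4814 = 67.99 AU.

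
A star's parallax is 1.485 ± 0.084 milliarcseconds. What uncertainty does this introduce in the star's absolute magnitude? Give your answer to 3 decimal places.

M = m − 5 log₁₀ d + 5 = m + 5 log₁₀ p + 5, so ∂M/∂p = 5/(p ln 10).
σ_M = (5/ln 10) · (σ_p/p) = 2.1715 × 0.084/1.485 = 2.1715 × 0.056566 = 0.12283.

σ_M = 0.123 mag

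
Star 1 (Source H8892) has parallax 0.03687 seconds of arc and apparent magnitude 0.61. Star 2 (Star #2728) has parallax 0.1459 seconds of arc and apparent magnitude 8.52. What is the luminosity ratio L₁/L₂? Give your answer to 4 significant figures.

d₁ = 1/p₁ = 1/0.03687″ = 27.122 pc; d₂ = 1/p₂ = 1/0.1459″ = 6.854 pc.
M₁ = m₁ − 5 log₁₀ d₁ + 5 = 0.61 − 7.1666 + 5 = -1.5566.
M₂ = 8.52 − 4.1797 + 5 = 9.3403.
L₁/L₂ = 10^(0.4(M₂ − M₁)) = 10^(0.4 × 10.8969) = 10^4.35876 = 22843.

L₁/L₂ = 22840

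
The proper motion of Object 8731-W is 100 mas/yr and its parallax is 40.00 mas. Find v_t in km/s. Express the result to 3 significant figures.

11.9 km/s

d = 1/p = 1/0.04000″ = 25 pc.
μ = 100 mas/yr = 0.100 ″/yr.
v_t = 4.74 × μ × d = 4.74 × 0.100 × 25 = 11.85 km/s.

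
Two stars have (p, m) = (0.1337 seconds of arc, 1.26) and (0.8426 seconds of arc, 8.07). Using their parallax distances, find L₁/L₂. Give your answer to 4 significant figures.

L₁/L₂ = 21040

d₁ = 1/p₁ = 1/0.1337″ = 7.4794 pc; d₂ = 1/p₂ = 1/0.8426″ = 1.1868 pc.
M₁ = m₁ − 5 log₁₀ d₁ + 5 = 1.26 − 4.3693 + 5 = 1.8907.
M₂ = 8.07 − 0.3719 + 5 = 12.6981.
L₁/L₂ = 10^(0.4(M₂ − M₁)) = 10^(0.4 × 10.8074) = 10^4.32296 = 21036.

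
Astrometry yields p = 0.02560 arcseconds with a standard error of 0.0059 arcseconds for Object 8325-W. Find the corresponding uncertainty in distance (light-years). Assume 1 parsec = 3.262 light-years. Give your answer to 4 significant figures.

d = 1/p, so σ_d = σ_p / p².
σ_d = 0.00590 / (0.02560)² = 0.00590 / 0.00065536 = 9.0027 pc = 9.0027 × 3.262 ly = 29.367 ly.

29.37 ly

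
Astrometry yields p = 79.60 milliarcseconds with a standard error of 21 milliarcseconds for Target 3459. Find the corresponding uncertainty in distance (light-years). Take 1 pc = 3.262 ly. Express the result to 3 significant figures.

10.8 ly

d = 1/p, so σ_d = σ_p / p².
σ_d = 0.0210 / (0.07960)² = 0.0210 / 0.0063362 = 3.3143 pc = 3.3143 × 3.262 ly = 10.811 ly.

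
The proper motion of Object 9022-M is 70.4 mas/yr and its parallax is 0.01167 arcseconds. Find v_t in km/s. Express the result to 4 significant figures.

28.59 km/s

d = 1/p = 1/0.01167″ = 85.69 pc.
μ = 70.4 mas/yr = 0.0704 ″/yr.
v_t = 4.74 × μ × d = 4.74 × 0.0704 × 85.69 = 28.594 km/s.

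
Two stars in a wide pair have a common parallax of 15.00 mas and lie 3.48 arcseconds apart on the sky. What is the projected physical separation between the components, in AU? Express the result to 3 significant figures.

d = 1/p = 1/0.01500″ = 66.667 pc.
At distance d (pc), an angle of θ arcsec spans θ·d AU: s = 3.48 × 66.667 = 232 AU.

232 AU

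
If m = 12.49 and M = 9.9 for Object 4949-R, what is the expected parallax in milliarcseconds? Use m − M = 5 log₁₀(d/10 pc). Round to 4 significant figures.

m − M = 12.49 − 9.9 = 2.59.
d = 10^((m−M)/5 + 1) = 10^1.518 = 32.961 pc.
p = 1/d = 1/32.961 = 0.030339 arcsec = 30.339 mas.

30.34 mas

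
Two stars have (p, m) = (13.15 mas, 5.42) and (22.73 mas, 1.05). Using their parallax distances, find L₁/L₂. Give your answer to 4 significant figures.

d₁ = 1/p₁ = 1/0.01315″ = 76.046 pc; d₂ = 1/p₂ = 1/0.02273″ = 43.995 pc.
M₁ = m₁ − 5 log₁₀ d₁ + 5 = 5.42 − 9.4054 + 5 = 1.0146.
M₂ = 1.05 − 8.2170 + 5 = -2.1670.
L₁/L₂ = 10^(0.4(M₂ − M₁)) = 10^(0.4 × (-3.1816)) = 10^(-1.27264) = 0.053378.

L₁/L₂ = 0.05338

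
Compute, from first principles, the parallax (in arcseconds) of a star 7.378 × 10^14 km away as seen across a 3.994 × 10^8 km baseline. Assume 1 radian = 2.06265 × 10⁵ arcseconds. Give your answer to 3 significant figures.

0.112 arcsec

θ ≈ B/d = (3.994 × 10^8) / (7.378 × 10^14) = 5.4134 × 10^-7 rad.
In arcseconds: 5.4134 × 10^-7 × 206265 = 0.11166″.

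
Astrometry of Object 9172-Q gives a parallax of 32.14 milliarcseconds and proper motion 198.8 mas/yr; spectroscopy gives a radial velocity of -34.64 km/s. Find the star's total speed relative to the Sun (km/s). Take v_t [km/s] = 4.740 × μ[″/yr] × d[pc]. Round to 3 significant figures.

45.4 km/s

d = 1/p = 1/0.03214″ = 31.114 pc.
μ = 198.8 mas/yr = 0.1988 ″/yr.
v_t = 4.740 μ d = 4.740 × 0.1988 × 31.114 = 29.319 km/s.
v = √(v_r² + v_t²) = √((-34.64)² + 29.319²) = √2059.53 = 45.382 km/s.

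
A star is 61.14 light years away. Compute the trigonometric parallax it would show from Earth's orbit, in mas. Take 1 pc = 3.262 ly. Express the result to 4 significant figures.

d = 61.14 ly ÷ 3.262 = 18.743 pc.
p = 1/d = 1/18.743 = 0.053353 arcsec.
= 0.053353 × 1000 = 53.353 mas.

53.35 mas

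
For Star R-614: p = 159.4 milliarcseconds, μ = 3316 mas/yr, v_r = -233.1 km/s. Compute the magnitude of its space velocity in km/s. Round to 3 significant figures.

d = 1/p = 1/0.1594″ = 6.2735 pc.
μ = 3316 mas/yr = 3.316 ″/yr.
v_t = 4.740 μ d = 4.740 × 3.316 × 6.2735 = 98.606 km/s.
v = √(v_r² + v_t²) = √((-233.1)² + 98.606²) = √64058.8 = 253.1 km/s.

253 km/s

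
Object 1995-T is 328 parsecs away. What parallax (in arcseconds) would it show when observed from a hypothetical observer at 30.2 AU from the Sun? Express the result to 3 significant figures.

0.0921 arcsec

p (arcsec) = B (AU) / d (pc).
p = 30.2 / 328 = 0.092073 arcsec.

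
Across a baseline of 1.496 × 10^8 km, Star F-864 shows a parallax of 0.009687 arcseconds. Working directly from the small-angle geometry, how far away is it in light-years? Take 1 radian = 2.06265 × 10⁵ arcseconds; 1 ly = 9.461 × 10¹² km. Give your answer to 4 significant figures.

336.7 ly

θ = 0.009687″ = 0.009687/206265 = 4.6964 × 10^-8 rad.
d = B/θ = (1.496 × 10^8) / (4.6964 × 10^-8) = 3.1854 × 10^15 km = (3.1854 × 10^15) / (9.461 × 10^12) ly = 336.69 ly.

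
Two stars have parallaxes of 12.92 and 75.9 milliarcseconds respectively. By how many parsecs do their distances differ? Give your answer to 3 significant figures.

64.2 pc

d_A = 1/0.01292″ = 77.399 pc; d_B = 1/0.07590″ = 13.175 pc.
|d_B − d_A| = |13.175 − 77.399| = 64.224 pc.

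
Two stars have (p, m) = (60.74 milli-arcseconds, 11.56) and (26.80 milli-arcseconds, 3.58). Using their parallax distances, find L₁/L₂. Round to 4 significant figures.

L₁/L₂ = 0.0001251

d₁ = 1/p₁ = 1/0.06074″ = 16.464 pc; d₂ = 1/p₂ = 1/0.02680″ = 37.313 pc.
M₁ = m₁ − 5 log₁₀ d₁ + 5 = 11.56 − 6.0827 + 5 = 10.4773.
M₂ = 3.58 − 7.8593 + 5 = 0.7207.
L₁/L₂ = 10^(0.4(M₂ − M₁)) = 10^(0.4 × (-9.7566)) = 10^(-3.90264) = 0.00012513.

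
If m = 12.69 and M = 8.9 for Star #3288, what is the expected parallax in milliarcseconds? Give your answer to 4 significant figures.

m − M = 12.69 − 8.9 = 3.79.
d = 10^((m−M)/5 + 1) = 10^1.758 = 57.28 pc.
p = 1/d = 1/57.28 = 0.017458 arcsec = 17.458 mas.

17.46 mas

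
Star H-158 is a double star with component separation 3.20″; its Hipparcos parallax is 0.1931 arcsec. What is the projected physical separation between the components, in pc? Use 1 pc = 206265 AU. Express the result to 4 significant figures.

8.034 × 10^-5 pc

d = 1/p = 1/0.1931″ = 5.1787 pc.
At distance d (pc), an angle of θ arcsec spans θ·d AU: s = 3.20 × 5.1787 = 16.572 AU.
= 16.572 / 206265 = 8.0343 × 10^-5 pc.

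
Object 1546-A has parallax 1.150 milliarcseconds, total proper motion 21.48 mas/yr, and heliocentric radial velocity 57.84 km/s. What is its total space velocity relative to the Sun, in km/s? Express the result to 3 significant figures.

d = 1/p = 1/0.001150″ = 869.57 pc.
μ = 21.48 mas/yr = 0.02148 ″/yr.
v_t = 4.740 μ d = 4.740 × 0.02148 × 869.57 = 88.535 km/s.
v = √(v_r² + v_t²) = √(57.84² + 88.535²) = √11183.9 = 105.75 km/s.

106 km/s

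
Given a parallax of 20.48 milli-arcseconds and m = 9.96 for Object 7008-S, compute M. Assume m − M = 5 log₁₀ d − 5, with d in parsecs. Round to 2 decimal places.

M = 6.52

d = 1/p = 1/0.02048″ = 48.828 pc.
m − M = 5 log₁₀(48.828) − 5 = 8.4433 − 5 = 3.4433.
M = m − (m − M) = 9.96 − 3.4433 = 6.52.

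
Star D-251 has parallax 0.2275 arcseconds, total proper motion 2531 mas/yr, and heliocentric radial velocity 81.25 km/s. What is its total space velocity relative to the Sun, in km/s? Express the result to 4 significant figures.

d = 1/p = 1/0.2275″ = 4.3956 pc.
μ = 2531 mas/yr = 2.531 ″/yr.
v_t = 4.740 μ d = 4.740 × 2.531 × 4.3956 = 52.734 km/s.
v = √(v_r² + v_t²) = √(81.25² + 52.734²) = √9382.44 = 96.863 km/s.

96.86 km/s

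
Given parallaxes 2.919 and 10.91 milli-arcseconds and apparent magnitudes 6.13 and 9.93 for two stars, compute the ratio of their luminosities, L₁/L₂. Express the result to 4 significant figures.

L₁/L₂ = 462.6

d₁ = 1/p₁ = 1/0.002919″ = 342.58 pc; d₂ = 1/p₂ = 1/0.01091″ = 91.659 pc.
M₁ = m₁ − 5 log₁₀ d₁ + 5 = 6.13 − 12.6738 + 5 = -1.5438.
M₂ = 9.93 − 9.8109 + 5 = 5.1191.
L₁/L₂ = 10^(0.4(M₂ − M₁)) = 10^(0.4 × 6.6629) = 10^2.66516 = 462.55.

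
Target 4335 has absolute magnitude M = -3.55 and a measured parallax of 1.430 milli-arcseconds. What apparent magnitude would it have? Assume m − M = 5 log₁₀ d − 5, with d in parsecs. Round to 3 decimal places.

d = 1/p = 1/0.001430″ = 699.3 pc.
m − M = 5 log₁₀ d − 5 = 5 log₁₀(699.3) − 5 = 14.2233 − 5 = 9.2233.
m = M + (m − M) = -3.55 + 9.2233 = 5.673.

m = 5.673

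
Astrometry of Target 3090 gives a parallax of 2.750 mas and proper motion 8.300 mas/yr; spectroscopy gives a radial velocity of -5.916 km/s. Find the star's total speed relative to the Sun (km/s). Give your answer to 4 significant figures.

15.48 km/s

d = 1/p = 1/0.002750″ = 363.64 pc.
μ = 8.300 mas/yr = 0.008300 ″/yr.
v_t = 4.740 μ d = 4.740 × 0.008300 × 363.64 = 14.306 km/s.
v = √(v_r² + v_t²) = √((-5.916)² + 14.306²) = √239.661 = 15.481 km/s.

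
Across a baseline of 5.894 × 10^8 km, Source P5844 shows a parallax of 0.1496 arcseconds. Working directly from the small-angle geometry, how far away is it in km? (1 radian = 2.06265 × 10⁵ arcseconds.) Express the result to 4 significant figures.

θ = 0.1496″ = 0.1496/206265 = 7.2528 × 10^-7 rad.
d = B/θ = (5.894 × 10^8) / (7.2528 × 10^-7) = 8.1265 × 10^14 km.

8.127 × 10^14 km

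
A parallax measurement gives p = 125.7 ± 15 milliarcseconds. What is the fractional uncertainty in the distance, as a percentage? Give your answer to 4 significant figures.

11.93%

For d = 1/p, |σ_d/d| = |σ_p/p|.
σ_p/p = 15 / 125.7 = 0.11933 = 11.933%.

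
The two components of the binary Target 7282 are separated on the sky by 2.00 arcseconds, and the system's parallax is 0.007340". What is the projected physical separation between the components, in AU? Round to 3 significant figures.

272 AU

d = 1/p = 1/0.007340″ = 136.24 pc.
At distance d (pc), an angle of θ arcsec spans θ·d AU: s = 2.00 × 136.24 = 272.48 AU.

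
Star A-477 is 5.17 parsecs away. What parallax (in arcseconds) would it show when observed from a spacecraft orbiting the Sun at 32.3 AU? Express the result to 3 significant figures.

6.25 arcsec

p (arcsec) = B (AU) / d (pc).
p = 32.3 / 5.17 = 6.2476 arcsec.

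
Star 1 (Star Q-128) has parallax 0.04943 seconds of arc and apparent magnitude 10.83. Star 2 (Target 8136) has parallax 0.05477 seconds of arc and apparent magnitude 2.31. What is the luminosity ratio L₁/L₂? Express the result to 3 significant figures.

d₁ = 1/p₁ = 1/0.04943″ = 20.231 pc; d₂ = 1/p₂ = 1/0.05477″ = 18.258 pc.
M₁ = m₁ − 5 log₁₀ d₁ + 5 = 10.83 − 6.5301 + 5 = 9.2999.
M₂ = 2.31 − 6.3073 + 5 = 1.0027.
L₁/L₂ = 10^(0.4(M₂ − M₁)) = 10^(0.4 × (-8.2972)) = 10^(-3.31888) = 0.00047987.

L₁/L₂ = 0.000480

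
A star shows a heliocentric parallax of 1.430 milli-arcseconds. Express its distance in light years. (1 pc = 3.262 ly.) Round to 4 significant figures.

2281 light years

p = 1.430 milli-arcseconds = 0.001430 arcsec.
d = 1/p = 1/0.001430 = 699.3 pc.
In light-years: 699.3 × 3.262 = 2281.1 ly.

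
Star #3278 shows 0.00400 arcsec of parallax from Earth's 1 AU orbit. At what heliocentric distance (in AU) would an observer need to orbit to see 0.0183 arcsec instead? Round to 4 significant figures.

4.575 AU

Parallax scales linearly with baseline: p ∝ B, so B = p_target / p_Earth × 1 AU.
B = 0.0183 / 0.00400 = 4.575 AU.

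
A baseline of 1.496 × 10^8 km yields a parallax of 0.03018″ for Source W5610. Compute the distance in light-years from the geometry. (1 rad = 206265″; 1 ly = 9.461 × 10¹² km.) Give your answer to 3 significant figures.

θ = 0.03018″ = 0.03018/206265 = 1.4632 × 10^-7 rad.
d = B/θ = (1.496 × 10^8) / (1.4632 × 10^-7) = 1.0224 × 10^15 km = (1.0224 × 10^15) / (9.461 × 10^12) ly = 108.06 ly.

108 ly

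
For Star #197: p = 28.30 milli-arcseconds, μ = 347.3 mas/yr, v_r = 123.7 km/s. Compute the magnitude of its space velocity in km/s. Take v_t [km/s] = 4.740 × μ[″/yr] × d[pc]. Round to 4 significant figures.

136.7 km/s

d = 1/p = 1/0.02830″ = 35.336 pc.
μ = 347.3 mas/yr = 0.3473 ″/yr.
v_t = 4.740 μ d = 4.740 × 0.3473 × 35.336 = 58.17 km/s.
v = √(v_r² + v_t²) = √(123.7² + 58.17²) = √18685.4 = 136.69 km/s.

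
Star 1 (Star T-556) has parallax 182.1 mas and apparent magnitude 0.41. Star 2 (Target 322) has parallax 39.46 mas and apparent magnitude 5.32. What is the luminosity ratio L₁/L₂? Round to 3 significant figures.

d₁ = 1/p₁ = 1/0.1821″ = 5.4915 pc; d₂ = 1/p₂ = 1/0.03946″ = 25.342 pc.
M₁ = m₁ − 5 log₁₀ d₁ + 5 = 0.41 − 3.6985 + 5 = 1.7115.
M₂ = 5.32 − 7.0192 + 5 = 3.3008.
L₁/L₂ = 10^(0.4(M₂ − M₁)) = 10^(0.4 × 1.5893) = 10^0.63572 = 4.3224.

L₁/L₂ = 4.32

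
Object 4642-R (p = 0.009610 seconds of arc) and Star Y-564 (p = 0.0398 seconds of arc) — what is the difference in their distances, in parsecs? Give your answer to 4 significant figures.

d_A = 1/0.009610″ = 104.06 pc; d_B = 1/0.03980″ = 25.126 pc.
|d_B − d_A| = |25.126 − 104.06| = 78.934 pc.

78.93 pc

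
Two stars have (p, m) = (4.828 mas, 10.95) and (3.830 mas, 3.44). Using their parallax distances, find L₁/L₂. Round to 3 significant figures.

L₁/L₂ = 0.000624

d₁ = 1/p₁ = 1/0.004828″ = 207.13 pc; d₂ = 1/p₂ = 1/0.003830″ = 261.1 pc.
M₁ = m₁ − 5 log₁₀ d₁ + 5 = 10.95 − 11.5812 + 5 = 4.3688.
M₂ = 3.44 − 12.0840 + 5 = -3.6440.
L₁/L₂ = 10^(0.4(M₂ − M₁)) = 10^(0.4 × (-8.0128)) = 10^(-3.20512) = 0.00062356.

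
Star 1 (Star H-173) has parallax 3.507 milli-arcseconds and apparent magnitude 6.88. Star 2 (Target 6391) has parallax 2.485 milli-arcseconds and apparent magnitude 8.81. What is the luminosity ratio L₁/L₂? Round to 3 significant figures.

L₁/L₂ = 2.97

d₁ = 1/p₁ = 1/0.003507″ = 285.14 pc; d₂ = 1/p₂ = 1/0.002485″ = 402.41 pc.
M₁ = m₁ − 5 log₁₀ d₁ + 5 = 6.88 − 12.2753 + 5 = -0.3953.
M₂ = 8.81 − 13.0233 + 5 = 0.7867.
L₁/L₂ = 10^(0.4(M₂ − M₁)) = 10^(0.4 × 1.1820) = 10^0.47280 = 2.9703.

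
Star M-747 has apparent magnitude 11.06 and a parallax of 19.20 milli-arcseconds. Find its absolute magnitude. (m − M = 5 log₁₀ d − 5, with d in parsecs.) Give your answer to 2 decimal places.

d = 1/p = 1/0.01920″ = 52.083 pc.
m − M = 5 log₁₀(52.083) − 5 = 8.5835 − 5 = 3.5835.
M = m − (m − M) = 11.06 − 3.5835 = 7.48.

M = 7.48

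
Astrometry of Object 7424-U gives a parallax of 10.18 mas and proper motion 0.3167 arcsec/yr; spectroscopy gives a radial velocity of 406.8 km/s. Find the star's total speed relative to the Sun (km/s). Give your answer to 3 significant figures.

433 km/s

d = 1/p = 1/0.01018″ = 98.232 pc.
v_t = 4.740 μ d = 4.740 × 0.3167 × 98.232 = 147.46 km/s.
v = √(v_r² + v_t²) = √(406.8² + 147.46²) = √187231 = 432.7 km/s.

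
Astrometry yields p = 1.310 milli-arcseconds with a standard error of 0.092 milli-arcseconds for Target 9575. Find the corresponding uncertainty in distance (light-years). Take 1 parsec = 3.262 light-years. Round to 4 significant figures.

d = 1/p, so σ_d = σ_p / p².
σ_d = 0.0000920 / (0.001310)² = 0.0000920 / 0.0000017161 = 53.61 pc = 53.61 × 3.262 ly = 174.88 ly.

174.9 ly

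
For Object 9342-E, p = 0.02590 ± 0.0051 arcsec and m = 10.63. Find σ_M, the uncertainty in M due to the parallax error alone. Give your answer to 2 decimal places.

σ_M = 0.43 mag

M = m − 5 log₁₀ d + 5 = m + 5 log₁₀ p + 5, so ∂M/∂p = 5/(p ln 10).
σ_M = (5/ln 10) · (σ_p/p) = 2.1715 × 0.0051/0.02590 = 2.1715 × 0.19691 = 0.42759.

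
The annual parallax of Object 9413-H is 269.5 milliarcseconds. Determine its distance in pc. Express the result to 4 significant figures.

3.711 pc

p = 269.5 milliarcseconds = 0.2695 arcsec.
d = 1/p = 1/0.2695 = 3.7106 pc.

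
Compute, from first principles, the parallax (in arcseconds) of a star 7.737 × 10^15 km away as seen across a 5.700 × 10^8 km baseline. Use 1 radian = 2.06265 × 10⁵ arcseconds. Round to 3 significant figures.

0.0152 arcsec

θ ≈ B/d = (5.700 × 10^8) / (7.737 × 10^15) = 7.3672 × 10^-8 rad.
In arcseconds: 7.3672 × 10^-8 × 206265 = 0.015196″.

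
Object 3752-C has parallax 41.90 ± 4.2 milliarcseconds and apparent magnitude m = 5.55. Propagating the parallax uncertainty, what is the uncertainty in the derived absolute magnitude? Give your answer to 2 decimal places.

σ_M = 0.22 mag

M = m − 5 log₁₀ d + 5 = m + 5 log₁₀ p + 5, so ∂M/∂p = 5/(p ln 10).
σ_M = (5/ln 10) · (σ_p/p) = 2.1715 × 4.2/41.90 = 2.1715 × 0.10024 = 0.21767.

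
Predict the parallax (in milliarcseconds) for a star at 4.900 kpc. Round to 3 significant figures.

0.204 mas

d = 4.900 kpc = 4900 pc.
p = 1/d = 1/4900 = 0.00020408 arcsec.
= 0.00020408 × 1000 = 0.20408 mas.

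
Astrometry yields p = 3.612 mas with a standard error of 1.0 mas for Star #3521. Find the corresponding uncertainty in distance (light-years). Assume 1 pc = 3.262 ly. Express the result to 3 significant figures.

d = 1/p, so σ_d = σ_p / p².
σ_d = 0.00100 / (0.003612)² = 0.00100 / 0.000013047 = 76.646 pc = 76.646 × 3.262 ly = 250.02 ly.

250 ly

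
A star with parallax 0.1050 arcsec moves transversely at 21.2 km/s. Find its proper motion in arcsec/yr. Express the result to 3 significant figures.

0.470 arcsec/yr

d = 1/p = 1/0.1050″ = 9.5238 pc.
μ = v_t / (4.74 d) = 21.2 / (4.74 × 9.5238) = 21.2 / 45.143 = 0.46962 ″/yr.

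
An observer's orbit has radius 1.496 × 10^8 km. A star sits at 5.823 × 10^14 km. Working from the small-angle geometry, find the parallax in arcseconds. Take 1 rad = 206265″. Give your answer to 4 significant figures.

θ ≈ B/d = (1.496 × 10^8) / (5.823 × 10^14) = 2.5691 × 10^-7 rad.
In arcseconds: 2.5691 × 10^-7 × 206265 = 0.052992″.

0.05299 arcsec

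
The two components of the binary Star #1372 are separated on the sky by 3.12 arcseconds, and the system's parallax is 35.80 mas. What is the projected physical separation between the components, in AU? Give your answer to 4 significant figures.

87.15 AU

d = 1/p = 1/0.03580″ = 27.933 pc.
At distance d (pc), an angle of θ arcsec spans θ·d AU: s = 3.12 × 27.933 = 87.151 AU.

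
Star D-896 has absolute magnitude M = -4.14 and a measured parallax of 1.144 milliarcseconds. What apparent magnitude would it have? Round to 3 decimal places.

d = 1/p = 1/0.001144″ = 874.13 pc.
m − M = 5 log₁₀ d − 5 = 5 log₁₀(874.13) − 5 = 14.7079 − 5 = 9.7079.
m = M + (m − M) = -4.14 + 9.7079 = 5.568.

m = 5.568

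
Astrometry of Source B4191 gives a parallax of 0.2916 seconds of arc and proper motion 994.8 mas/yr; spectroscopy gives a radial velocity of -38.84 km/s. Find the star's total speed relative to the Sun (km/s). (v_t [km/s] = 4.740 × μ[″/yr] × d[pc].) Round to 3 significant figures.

d = 1/p = 1/0.2916″ = 3.4294 pc.
μ = 994.8 mas/yr = 0.9948 ″/yr.
v_t = 4.740 μ d = 4.740 × 0.9948 × 3.4294 = 16.171 km/s.
v = √(v_r² + v_t²) = √((-38.84)² + 16.171²) = √1770.05 = 42.072 km/s.

42.1 km/s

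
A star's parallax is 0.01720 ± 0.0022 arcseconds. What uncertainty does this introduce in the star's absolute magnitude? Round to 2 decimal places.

σ_M = 0.28 mag

M = m − 5 log₁₀ d + 5 = m + 5 log₁₀ p + 5, so ∂M/∂p = 5/(p ln 10).
σ_M = (5/ln 10) · (σ_p/p) = 2.1715 × 0.0022/0.01720 = 2.1715 × 0.12791 = 0.27776.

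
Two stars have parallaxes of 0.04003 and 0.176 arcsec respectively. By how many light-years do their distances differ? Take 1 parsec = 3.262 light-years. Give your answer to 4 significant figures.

d_A = 1/0.04003″ = 24.981 pc; d_B = 1/0.1760″ = 5.6818 pc.
|d_B − d_A| = |5.6818 − 24.981| = 19.299 pc = 19.299 × 3.262 ly = 62.953 ly.

62.95 ly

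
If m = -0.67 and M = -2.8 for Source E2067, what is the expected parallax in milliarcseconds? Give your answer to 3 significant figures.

m − M = -0.67 − (-2.8) = 2.13.
d = 10^((m−M)/5 + 1) = 10^1.426 = 26.669 pc.
p = 1/d = 1/26.669 = 0.037497 arcsec = 37.497 mas.

37.5 mas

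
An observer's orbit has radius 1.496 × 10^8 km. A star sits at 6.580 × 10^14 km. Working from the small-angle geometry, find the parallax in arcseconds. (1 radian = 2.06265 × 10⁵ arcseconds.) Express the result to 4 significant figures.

θ ≈ B/d = (1.496 × 10^8) / (6.580 × 10^14) = 2.2736 × 10^-7 rad.
In arcseconds: 2.2736 × 10^-7 × 206265 = 0.046896″.

0.04690 arcsec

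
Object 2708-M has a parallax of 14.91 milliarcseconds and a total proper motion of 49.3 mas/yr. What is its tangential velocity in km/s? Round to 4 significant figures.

d = 1/p = 1/0.01491″ = 67.069 pc.
μ = 49.3 mas/yr = 0.0493 ″/yr.
v_t = 4.74 × μ × d = 4.74 × 0.0493 × 67.069 = 15.673 km/s.

15.67 km/s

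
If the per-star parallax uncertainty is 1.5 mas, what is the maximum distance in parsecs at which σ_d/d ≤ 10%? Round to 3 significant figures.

66.7 pc

σ_d/d = σ_p/p, so the condition is σ_p/p ≤ 0.10, i.e. p ≥ σ_p/0.10.
p_min = 1.5/0.10 = 15 mas = 0.015 arcsec.
d_max = 1/p_min = 1/0.015 = 66.667 pc.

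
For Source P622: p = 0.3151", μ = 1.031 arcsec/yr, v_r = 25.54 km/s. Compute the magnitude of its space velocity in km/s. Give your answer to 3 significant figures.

29.9 km/s

d = 1/p = 1/0.3151″ = 3.1736 pc.
v_t = 4.740 μ d = 4.740 × 1.031 × 3.1736 = 15.509 km/s.
v = √(v_r² + v_t²) = √(25.54² + 15.509²) = √892.821 = 29.88 km/s.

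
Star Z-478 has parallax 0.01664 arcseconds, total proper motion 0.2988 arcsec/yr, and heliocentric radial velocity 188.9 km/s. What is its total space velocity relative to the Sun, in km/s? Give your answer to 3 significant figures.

207 km/s

d = 1/p = 1/0.01664″ = 60.096 pc.
v_t = 4.740 μ d = 4.740 × 0.2988 × 60.096 = 85.115 km/s.
v = √(v_r² + v_t²) = √(188.9² + 85.115²) = √42927.8 = 207.19 km/s.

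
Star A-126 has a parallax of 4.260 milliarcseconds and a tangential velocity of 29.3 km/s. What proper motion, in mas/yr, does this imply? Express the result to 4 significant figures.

26.33 mas/yr

d = 1/p = 1/0.004260″ = 234.74 pc.
μ = v_t / (4.74 d) = 29.3 / (4.74 × 234.74) = 29.3 / 1112.7 = 0.026332 ″/yr = 26.332 mas/yr.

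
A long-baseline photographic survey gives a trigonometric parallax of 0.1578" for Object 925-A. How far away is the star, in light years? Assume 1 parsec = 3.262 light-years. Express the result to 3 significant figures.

d = 1/p = 1/0.1578 = 6.3371 pc.
In light-years: 6.3371 × 3.262 = 20.672 ly.

20.7 light years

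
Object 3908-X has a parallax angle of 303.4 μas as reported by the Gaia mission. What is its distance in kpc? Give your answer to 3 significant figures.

3.30 kpc

p = 303.4 μas = 0.0003034 arcsec.
d = 1/p = 1/0.0003034 = 3296 pc.
= 3.296 kpc.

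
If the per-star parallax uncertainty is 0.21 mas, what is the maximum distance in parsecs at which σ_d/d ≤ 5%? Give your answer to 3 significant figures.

238 pc

σ_d/d = σ_p/p, so the condition is σ_p/p ≤ 0.05, i.e. p ≥ σ_p/0.05.
p_min = 0.21/0.05 = 4.2 mas = 0.0042 arcsec.
d_max = 1/p_min = 1/0.0042 = 238.1 pc.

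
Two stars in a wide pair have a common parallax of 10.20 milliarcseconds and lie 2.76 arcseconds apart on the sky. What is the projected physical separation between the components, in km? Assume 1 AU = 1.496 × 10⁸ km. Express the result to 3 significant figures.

d = 1/p = 1/0.01020″ = 98.039 pc.
At distance d (pc), an angle of θ arcsec spans θ·d AU: s = 2.76 × 98.039 = 270.59 AU.
= 270.59 × 1.496 × 10⁸ km = 4.0480 × 10^10 km.

4.05 × 10^10 km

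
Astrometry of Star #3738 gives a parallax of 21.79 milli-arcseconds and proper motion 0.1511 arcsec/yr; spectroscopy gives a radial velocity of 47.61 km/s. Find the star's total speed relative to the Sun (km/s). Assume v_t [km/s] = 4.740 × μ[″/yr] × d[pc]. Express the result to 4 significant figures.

57.85 km/s

d = 1/p = 1/0.02179″ = 45.893 pc.
v_t = 4.740 μ d = 4.740 × 0.1511 × 45.893 = 32.869 km/s.
v = √(v_r² + v_t²) = √(47.61² + 32.869²) = √3347.08 = 57.854 km/s.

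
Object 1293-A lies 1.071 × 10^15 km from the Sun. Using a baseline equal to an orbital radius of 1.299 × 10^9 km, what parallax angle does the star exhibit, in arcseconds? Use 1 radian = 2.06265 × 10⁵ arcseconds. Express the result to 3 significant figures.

θ ≈ B/d = (1.299 × 10^9) / (1.071 × 10^15) = 1.2129 × 10^-6 rad.
In arcseconds: 1.2129 × 10^-6 × 206265 = 0.25018″.

0.250 arcsec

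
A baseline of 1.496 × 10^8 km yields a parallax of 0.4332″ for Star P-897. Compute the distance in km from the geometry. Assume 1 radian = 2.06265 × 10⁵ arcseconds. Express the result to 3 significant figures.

7.12 × 10^13 km

θ = 0.4332″ = 0.4332/206265 = 2.1002 × 10^-6 rad.
d = B/θ = (1.496 × 10^8) / (2.1002 × 10^-6) = 7.1231 × 10^13 km.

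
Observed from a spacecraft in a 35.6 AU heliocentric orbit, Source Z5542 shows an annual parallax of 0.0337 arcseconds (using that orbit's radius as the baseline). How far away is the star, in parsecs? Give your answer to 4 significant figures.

With baseline B (in AU) and parallax p (in arcsec), d = B/p parsecs.
d = 35.6 / 0.0337 = 1056.4 pc.

1056 pc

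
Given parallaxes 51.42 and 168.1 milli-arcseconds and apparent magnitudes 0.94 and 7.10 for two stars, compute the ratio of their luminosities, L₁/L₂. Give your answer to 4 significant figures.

d₁ = 1/p₁ = 1/0.05142″ = 19.448 pc; d₂ = 1/p₂ = 1/0.1681″ = 5.9488 pc.
M₁ = m₁ − 5 log₁₀ d₁ + 5 = 0.94 − 6.4444 + 5 = -0.5044.
M₂ = 7.10 − 3.8721 + 5 = 8.2279.
L₁/L₂ = 10^(0.4(M₂ − M₁)) = 10^(0.4 × 8.7323) = 10^3.49292 = 3111.1.

L₁/L₂ = 3111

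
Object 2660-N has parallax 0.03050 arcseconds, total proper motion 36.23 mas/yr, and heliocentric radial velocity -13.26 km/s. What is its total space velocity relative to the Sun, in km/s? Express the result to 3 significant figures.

14.4 km/s

d = 1/p = 1/0.03050″ = 32.787 pc.
μ = 36.23 mas/yr = 0.03623 ″/yr.
v_t = 4.740 μ d = 4.740 × 0.03623 × 32.787 = 5.6305 km/s.
v = √(v_r² + v_t²) = √((-13.26)² + 5.6305²) = √207.53 = 14.406 km/s.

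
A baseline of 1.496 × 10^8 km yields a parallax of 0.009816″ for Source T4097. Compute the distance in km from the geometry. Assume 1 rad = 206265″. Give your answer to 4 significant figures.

θ = 0.009816″ = 0.009816/206265 = 4.7589 × 10^-8 rad.
d = B/θ = (1.496 × 10^8) / (4.7589 × 10^-8) = 3.1436 × 10^15 km.

3.144 × 10^15 km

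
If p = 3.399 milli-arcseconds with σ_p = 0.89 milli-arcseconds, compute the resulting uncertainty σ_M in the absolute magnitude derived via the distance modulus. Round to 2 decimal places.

M = m − 5 log₁₀ d + 5 = m + 5 log₁₀ p + 5, so ∂M/∂p = 5/(p ln 10).
σ_M = (5/ln 10) · (σ_p/p) = 2.1715 × 0.89/3.399 = 2.1715 × 0.26184 = 0.56859.

σ_M = 0.57 mag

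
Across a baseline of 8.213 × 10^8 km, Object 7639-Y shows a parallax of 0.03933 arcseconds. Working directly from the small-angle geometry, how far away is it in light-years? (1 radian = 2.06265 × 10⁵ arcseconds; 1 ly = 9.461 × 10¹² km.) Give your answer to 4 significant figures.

455.3 ly

θ = 0.03933″ = 0.03933/206265 = 1.9068 × 10^-7 rad.
d = B/θ = (8.213 × 10^8) / (1.9068 × 10^-7) = 4.3072 × 10^15 km = (4.3072 × 10^15) / (9.461 × 10^12) ly = 455.26 ly.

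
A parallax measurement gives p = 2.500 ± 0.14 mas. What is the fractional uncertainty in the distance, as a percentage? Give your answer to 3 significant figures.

For d = 1/p, |σ_d/d| = |σ_p/p|.
σ_p/p = 0.14 / 2.500 = 0.056 = 5.6%.

5.60%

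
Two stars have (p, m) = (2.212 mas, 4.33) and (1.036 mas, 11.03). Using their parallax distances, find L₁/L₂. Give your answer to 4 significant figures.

d₁ = 1/p₁ = 1/0.002212″ = 452.08 pc; d₂ = 1/p₂ = 1/0.001036″ = 965.25 pc.
M₁ = m₁ − 5 log₁₀ d₁ + 5 = 4.33 − 13.2761 + 5 = -3.9461.
M₂ = 11.03 − 14.9232 + 5 = 1.1068.
L₁/L₂ = 10^(0.4(M₂ − M₁)) = 10^(0.4 × 5.0529) = 10^2.02116 = 104.99.

L₁/L₂ = 105.0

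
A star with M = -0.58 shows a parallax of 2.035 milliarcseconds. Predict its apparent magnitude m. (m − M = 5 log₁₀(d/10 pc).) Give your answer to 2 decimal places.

d = 1/p = 1/0.002035″ = 491.4 pc.
m − M = 5 log₁₀ d − 5 = 5 log₁₀(491.4) − 5 = 13.4572 − 5 = 8.4572.
m = M + (m − M) = -0.58 + 8.4572 = 7.88.

m = 7.88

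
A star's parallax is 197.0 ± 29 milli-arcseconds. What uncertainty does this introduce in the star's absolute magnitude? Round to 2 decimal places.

σ_M = 0.32 mag

M = m − 5 log₁₀ d + 5 = m + 5 log₁₀ p + 5, so ∂M/∂p = 5/(p ln 10).
σ_M = (5/ln 10) · (σ_p/p) = 2.1715 × 29/197.0 = 2.1715 × 0.14721 = 0.31967.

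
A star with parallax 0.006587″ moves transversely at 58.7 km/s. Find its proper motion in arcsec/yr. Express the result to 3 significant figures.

0.0816 arcsec/yr

d = 1/p = 1/0.006587″ = 151.81 pc.
μ = v_t / (4.74 d) = 58.7 / (4.74 × 151.81) = 58.7 / 719.58 = 0.081575 ″/yr.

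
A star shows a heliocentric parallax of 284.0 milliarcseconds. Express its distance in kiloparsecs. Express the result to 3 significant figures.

0.00352 kpc

p = 284.0 milliarcseconds = 0.2840 arcsec.
d = 1/p = 1/0.2840 = 3.5211 pc.
= 0.0035211 kpc.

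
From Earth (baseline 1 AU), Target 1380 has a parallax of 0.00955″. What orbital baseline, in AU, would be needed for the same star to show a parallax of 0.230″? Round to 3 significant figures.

Parallax scales linearly with baseline: p ∝ B, so B = p_target / p_Earth × 1 AU.
B = 0.230 / 0.00955 = 24.084 AU.

24.1 AU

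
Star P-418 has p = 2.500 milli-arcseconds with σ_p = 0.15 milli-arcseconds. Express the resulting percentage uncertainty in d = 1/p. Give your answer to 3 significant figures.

For d = 1/p, |σ_d/d| = |σ_p/p|.
σ_p/p = 0.15 / 2.500 = 0.06 = 6%.

6.00%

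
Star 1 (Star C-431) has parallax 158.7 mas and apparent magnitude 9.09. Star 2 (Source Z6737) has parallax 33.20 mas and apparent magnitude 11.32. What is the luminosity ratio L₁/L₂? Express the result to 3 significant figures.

d₁ = 1/p₁ = 1/0.1587″ = 6.3012 pc; d₂ = 1/p₂ = 1/0.03320″ = 30.12 pc.
M₁ = m₁ − 5 log₁₀ d₁ + 5 = 9.09 − 3.9971 + 5 = 10.0929.
M₂ = 11.32 − 7.3943 + 5 = 8.9257.
L₁/L₂ = 10^(0.4(M₂ − M₁)) = 10^(0.4 × (-1.1672)) = 10^(-0.46688) = 0.34129.

L₁/L₂ = 0.341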